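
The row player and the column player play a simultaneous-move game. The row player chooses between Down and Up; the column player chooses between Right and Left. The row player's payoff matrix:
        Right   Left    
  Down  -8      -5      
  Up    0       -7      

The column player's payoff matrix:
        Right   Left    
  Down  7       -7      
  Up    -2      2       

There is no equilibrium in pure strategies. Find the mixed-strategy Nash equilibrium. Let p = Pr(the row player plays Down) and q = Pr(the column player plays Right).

The column player's indifference between Right and Left determines the row player's mixing probability p:
  the column player's payoff from Right: p·7 + (1−p)·(-2) = 9p - 2
  the column player's payoff from Left: p·(-7) + (1−p)·2 = -9p + 2
  9p - 2 = -9p + 2  ⇒  18p = 4  ⇒  p = 2/9.
In a mixed equilibrium the row player is indifferent between Down and Up; this condition fixes q.
  the row player's payoff from Down: q·(-8) + (1−q)·(-5) = -3q - 5
  the row player's payoff from Up: q·0 + (1−q)·(-7) = 7q - 7
  -3q - 5 = 7q - 7  ⇒  -10q = -2  ⇒  q = 1/5.

p = 2/9, q = 1/5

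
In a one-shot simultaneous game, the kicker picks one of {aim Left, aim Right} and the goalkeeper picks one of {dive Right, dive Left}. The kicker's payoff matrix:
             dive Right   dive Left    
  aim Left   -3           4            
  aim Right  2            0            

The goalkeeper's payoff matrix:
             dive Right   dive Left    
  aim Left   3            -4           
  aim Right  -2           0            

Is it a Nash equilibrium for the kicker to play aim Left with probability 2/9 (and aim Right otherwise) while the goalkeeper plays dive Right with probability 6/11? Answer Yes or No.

Given the goalkeeper's mix q = 6/11, the kicker's payoff from aim Left is 2/11 but from aim Right is 12/11. The kicker strictly prefers aim Right, so the kicker would not mix.
So the proposed profile is not a Nash equilibrium.

No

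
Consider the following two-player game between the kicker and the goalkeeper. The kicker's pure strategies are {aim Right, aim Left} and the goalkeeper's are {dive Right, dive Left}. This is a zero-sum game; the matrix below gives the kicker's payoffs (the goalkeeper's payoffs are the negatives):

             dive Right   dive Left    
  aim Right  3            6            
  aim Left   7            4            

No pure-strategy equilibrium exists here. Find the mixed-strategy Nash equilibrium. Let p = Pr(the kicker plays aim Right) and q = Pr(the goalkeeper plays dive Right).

p = 1/2, q = 1/3

Set the goalkeeper's expected payoff from dive Right equal to that from dive Left:
  the goalkeeper's expected payoff from dive Right: p·(-3) + (1−p)·(-7) = 4p - 7
  the goalkeeper's expected payoff from dive Left: p·(-6) + (1−p)·(-4) = -2p - 4
  4p - 7 = -2p - 4  ⇒  6p = 3  ⇒  p = 1/2.
The goalkeeper's mix must leave the kicker indifferent between aim Right and aim Left.
  the kicker's payoff to aim Right: q·3 + (1−q)·6 = -3q + 6
  the kicker's payoff to aim Left: q·7 + (1−q)·4 = 3q + 4
  -3q + 6 = 3q + 4  ⇒  -6q = -2  ⇒  q = 1/3.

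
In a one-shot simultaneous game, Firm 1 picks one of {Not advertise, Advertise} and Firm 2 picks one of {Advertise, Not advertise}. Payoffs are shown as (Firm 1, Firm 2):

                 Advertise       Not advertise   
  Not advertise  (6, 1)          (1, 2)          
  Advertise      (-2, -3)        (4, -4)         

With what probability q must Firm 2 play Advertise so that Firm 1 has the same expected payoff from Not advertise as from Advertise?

q = 3/11

For Firm 1 to be willing to mix, Firm 1 must be indifferent between Not advertise and Advertise, which pins down Firm 2's mix.
  Firm 1's expected payoff from Not advertise: q·6 + (1−q)·1 = 5q + 1
  Firm 1's expected payoff from Advertise: q·(-2) + (1−q)·4 = -6q + 4
  5q + 1 = -6q + 4  ⇒  11q = 3  ⇒  q = 3/11.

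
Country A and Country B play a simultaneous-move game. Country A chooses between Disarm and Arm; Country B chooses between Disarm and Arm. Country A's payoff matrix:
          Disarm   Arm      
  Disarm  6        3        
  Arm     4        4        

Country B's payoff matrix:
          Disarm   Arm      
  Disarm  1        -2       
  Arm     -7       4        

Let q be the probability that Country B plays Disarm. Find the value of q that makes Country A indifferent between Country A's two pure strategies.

q = 1/3

Set Country A's expected payoff from Disarm equal to that from Arm:
  Country A's expected payoff from Disarm: q·6 + (1−q)·3 = 3q + 3
  Country A's expected payoff from Arm: q·4 + (1−q)·4 = 4
  3q + 3 = 4  ⇒  3q = 1  ⇒  q = 1/3.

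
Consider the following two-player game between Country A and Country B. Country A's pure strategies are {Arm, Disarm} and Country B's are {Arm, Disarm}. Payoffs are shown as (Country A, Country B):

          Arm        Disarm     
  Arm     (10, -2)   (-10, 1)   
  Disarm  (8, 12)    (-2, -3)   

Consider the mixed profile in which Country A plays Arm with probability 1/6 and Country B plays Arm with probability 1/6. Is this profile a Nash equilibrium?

Given Country A's mix p = 1/6, Country B's payoff from Arm is 29/3 but from Disarm is -7/3. Country B strictly prefers Arm, so Country B would not mix.
So the proposed profile is not a Nash equilibrium.

No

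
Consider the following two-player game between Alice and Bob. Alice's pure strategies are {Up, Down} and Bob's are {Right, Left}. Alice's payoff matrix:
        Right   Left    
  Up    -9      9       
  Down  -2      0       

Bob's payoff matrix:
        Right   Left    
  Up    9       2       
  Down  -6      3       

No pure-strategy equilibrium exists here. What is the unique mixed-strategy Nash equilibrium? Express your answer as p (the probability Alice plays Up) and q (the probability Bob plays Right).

p = 9/16, q = 9/16

Alice's mix must leave Bob indifferent between Right and Left.
  Bob's expected payoff from Right: p·9 + (1−p)·(-6) = 15p - 6
  Bob's expected payoff from Left: p·2 + (1−p)·3 = -p + 3
  15p - 6 = -p + 3  ⇒  16p = 9  ⇒  p = 9/16.
Bob's mix must leave Alice indifferent between Up and Down.
  Alice's expected payoff from Up: q·(-9) + (1−q)·9 = -18q + 9
  Alice's expected payoff from Down: q·(-2) + (1−q)·0 = -2q
  -18q + 9 = -2q  ⇒  -16q = -9  ⇒  q = 9/16.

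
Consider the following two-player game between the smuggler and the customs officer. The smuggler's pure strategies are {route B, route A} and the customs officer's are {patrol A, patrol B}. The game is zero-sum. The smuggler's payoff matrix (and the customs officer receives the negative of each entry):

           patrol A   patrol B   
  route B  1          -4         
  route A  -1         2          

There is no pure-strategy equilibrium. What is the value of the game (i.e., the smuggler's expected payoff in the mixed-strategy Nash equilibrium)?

v = -1/4

The smuggler's indifference between route B and route A determines the customs officer's mixing probability q:
  the smuggler's payoff from route B: q·1 + (1−q)·(-4) = 5q - 4
  the smuggler's payoff from route A: q·(-1) + (1−q)·2 = -3q + 2
  5q - 4 = -3q + 2  ⇒  8q = 6  ⇒  q = 3/4.
The value is the smuggler's expected payoff against this mix (using route B): (3/4)·1 + (1/4)·(-4) = -1/4.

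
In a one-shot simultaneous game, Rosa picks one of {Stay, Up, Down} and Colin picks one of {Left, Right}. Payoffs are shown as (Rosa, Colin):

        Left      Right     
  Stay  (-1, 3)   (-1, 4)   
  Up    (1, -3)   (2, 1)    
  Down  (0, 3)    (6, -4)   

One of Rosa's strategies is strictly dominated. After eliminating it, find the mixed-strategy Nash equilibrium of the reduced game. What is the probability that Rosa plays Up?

p = 7/11

Rosa's strategy Stay is strictly dominated by Up: 1 > -1 and 2 > -1. Eliminate Stay.
Rosa's mix must leave Colin indifferent between Left and Right.
  Colin's payoff from Left: p·(-3) + (1−p)·3 = -6p + 3
  Colin's payoff from Right: p·1 + (1−p)·(-4) = 5p - 4
  -6p + 3 = 5p - 4  ⇒  -11p = -7  ⇒  p = 7/11.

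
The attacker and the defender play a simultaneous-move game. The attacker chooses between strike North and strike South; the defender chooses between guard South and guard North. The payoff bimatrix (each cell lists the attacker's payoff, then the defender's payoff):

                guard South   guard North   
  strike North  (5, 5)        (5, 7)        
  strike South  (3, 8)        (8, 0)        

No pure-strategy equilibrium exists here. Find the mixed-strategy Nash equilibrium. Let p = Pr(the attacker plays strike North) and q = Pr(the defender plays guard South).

p = 4/5, q = 3/5

For the defender to be willing to mix, the defender must be indifferent between guard South and guard North, which pins down the attacker's mix.
  the defender's expected payoff from guard South: p·5 + (1−p)·8 = -3p + 8
  the defender's expected payoff from guard North: p·7 + (1−p)·0 = 7p
  -3p + 8 = 7p  ⇒  -10p = -8  ⇒  p = 4/5.
The attacker's indifference between strike North and strike South determines the defender's mixing probability q:
  the attacker's expected payoff from strike North: q·5 + (1−q)·5 = 5
  the attacker's expected payoff from strike South: q·3 + (1−q)·8 = -5q + 8
  5 = -5q + 8  ⇒  5q = 3  ⇒  q = 3/5.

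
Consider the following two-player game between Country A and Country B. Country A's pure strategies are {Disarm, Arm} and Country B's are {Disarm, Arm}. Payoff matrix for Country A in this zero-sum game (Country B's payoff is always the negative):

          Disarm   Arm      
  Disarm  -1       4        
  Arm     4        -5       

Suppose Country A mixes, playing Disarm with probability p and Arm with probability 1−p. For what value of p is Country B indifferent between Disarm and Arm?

Set Country B's expected payoff from Disarm equal to that from Arm:
  Country B's payoff to Disarm: p·1 + (1−p)·(-4) = 5p - 4
  Country B's payoff to Arm: p·(-4) + (1−p)·5 = -9p + 5
  5p - 4 = -9p + 5  ⇒  14p = 9  ⇒  p = 9/14.

p = 9/14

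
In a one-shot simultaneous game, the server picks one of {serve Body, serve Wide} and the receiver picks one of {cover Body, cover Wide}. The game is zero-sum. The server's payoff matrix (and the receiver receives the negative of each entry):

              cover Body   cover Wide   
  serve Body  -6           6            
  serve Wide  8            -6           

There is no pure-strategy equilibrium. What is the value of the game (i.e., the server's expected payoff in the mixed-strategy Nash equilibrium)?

v = 6/13

In a mixed equilibrium the server is indifferent between serve Body and serve Wide; this condition fixes q.
  the server's payoff to serve Body: q·(-6) + (1−q)·6 = -12q + 6
  the server's payoff to serve Wide: q·8 + (1−q)·(-6) = 14q - 6
  -12q + 6 = 14q - 6  ⇒  -26q = -12  ⇒  q = 6/13.
The value is the server's expected payoff against this mix (using serve Body): (6/13)·(-6) + (7/13)·6 = 6/13.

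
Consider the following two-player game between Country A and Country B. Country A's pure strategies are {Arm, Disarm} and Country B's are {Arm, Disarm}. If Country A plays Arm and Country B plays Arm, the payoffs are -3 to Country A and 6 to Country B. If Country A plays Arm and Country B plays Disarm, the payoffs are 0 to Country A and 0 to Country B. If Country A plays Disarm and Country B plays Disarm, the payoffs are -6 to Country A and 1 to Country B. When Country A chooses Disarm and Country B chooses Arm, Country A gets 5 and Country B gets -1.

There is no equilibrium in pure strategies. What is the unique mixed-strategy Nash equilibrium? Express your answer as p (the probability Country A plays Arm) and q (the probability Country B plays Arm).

p = 1/4, q = 3/7

In a mixed equilibrium Country B is indifferent between Arm and Disarm; this condition fixes p.
  Country B's payoff to Arm: p·6 + (1−p)·(-1) = 7p - 1
  Country B's payoff to Disarm: p·0 + (1−p)·1 = -p + 1
  7p - 1 = -p + 1  ⇒  8p = 2  ⇒  p = 1/4.
Country B's mix must leave Country A indifferent between Arm and Disarm.
  Country A's payoff from Arm: q·(-3) + (1−q)·0 = -3q
  Country A's payoff from Disarm: q·5 + (1−q)·(-6) = 11q - 6
  -3q = 11q - 6  ⇒  -14q = -6  ⇒  q = 3/7.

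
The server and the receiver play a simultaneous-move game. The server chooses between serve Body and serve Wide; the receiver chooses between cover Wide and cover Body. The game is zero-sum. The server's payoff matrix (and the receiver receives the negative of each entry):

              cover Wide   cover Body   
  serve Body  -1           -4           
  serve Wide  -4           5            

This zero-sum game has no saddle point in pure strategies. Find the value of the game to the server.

The receiver's mix must leave the server indifferent between serve Body and serve Wide.
  the server's payoff from serve Body: q·(-1) + (1−q)·(-4) = 3q - 4
  the server's payoff from serve Wide: q·(-4) + (1−q)·5 = -9q + 5
  3q - 4 = -9q + 5  ⇒  12q = 9  ⇒  q = 3/4.
The value is the server's expected payoff against this mix (using serve Body): (3/4)·(-1) + (1/4)·(-4) = -7/4.

v = -7/4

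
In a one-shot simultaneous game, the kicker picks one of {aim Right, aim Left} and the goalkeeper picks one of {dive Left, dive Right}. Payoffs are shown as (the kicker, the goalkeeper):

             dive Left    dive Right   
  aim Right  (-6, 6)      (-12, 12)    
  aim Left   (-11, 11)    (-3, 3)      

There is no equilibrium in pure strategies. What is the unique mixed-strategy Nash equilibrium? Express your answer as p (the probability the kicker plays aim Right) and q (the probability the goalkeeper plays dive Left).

p = 4/7, q = 9/14

The goalkeeper's indifference between dive Left and dive Right determines the kicker's mixing probability p:
  the goalkeeper's payoff from dive Left: p·6 + (1−p)·11 = -5p + 11
  the goalkeeper's payoff from dive Right: p·12 + (1−p)·3 = 9p + 3
  -5p + 11 = 9p + 3  ⇒  -14p = -8  ⇒  p = 4/7.
Set the kicker's expected payoff from aim Right equal to that from aim Left:
  the kicker's payoff from aim Right: q·(-6) + (1−q)·(-12) = 6q - 12
  the kicker's payoff from aim Left: q·(-11) + (1−q)·(-3) = -8q - 3
  6q - 12 = -8q - 3  ⇒  14q = 9  ⇒  q = 9/14.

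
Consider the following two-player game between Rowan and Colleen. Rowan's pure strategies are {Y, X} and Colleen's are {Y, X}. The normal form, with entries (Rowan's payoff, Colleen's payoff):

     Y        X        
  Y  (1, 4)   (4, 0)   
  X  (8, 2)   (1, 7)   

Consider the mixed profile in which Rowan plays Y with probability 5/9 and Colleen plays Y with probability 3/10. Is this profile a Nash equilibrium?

Yes

Check Colleen's indifference given Rowan's mix p = 5/9:
  payoff from Y = 28/9; payoff from X = 28/9 — equal.
Check Rowan's indifference given Colleen's mix q = 3/10:
  payoff from Y = 31/10; payoff from X = 31/10 — equal.
Both players are indifferent, so neither can profitably deviate.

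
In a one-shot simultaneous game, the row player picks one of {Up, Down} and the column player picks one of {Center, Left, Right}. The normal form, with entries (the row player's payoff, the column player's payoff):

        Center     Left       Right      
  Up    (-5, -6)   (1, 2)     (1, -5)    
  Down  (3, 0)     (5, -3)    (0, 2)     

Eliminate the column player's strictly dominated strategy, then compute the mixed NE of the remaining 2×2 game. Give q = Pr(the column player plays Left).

The column player's strategy Center is strictly dominated by Right: -5 > -6 and 2 > 0. Eliminate Center.
For the row player to be willing to mix, the row player must be indifferent between Up and Down, which pins down the column player's mix.
  the row player's payoff to Up: q·1 + (1−q)·1 = 1
  the row player's payoff to Down: q·5 + (1−q)·0 = 5q
  1 = 5q  ⇒  -5q = -1  ⇒  q = 1/5.

q = 1/5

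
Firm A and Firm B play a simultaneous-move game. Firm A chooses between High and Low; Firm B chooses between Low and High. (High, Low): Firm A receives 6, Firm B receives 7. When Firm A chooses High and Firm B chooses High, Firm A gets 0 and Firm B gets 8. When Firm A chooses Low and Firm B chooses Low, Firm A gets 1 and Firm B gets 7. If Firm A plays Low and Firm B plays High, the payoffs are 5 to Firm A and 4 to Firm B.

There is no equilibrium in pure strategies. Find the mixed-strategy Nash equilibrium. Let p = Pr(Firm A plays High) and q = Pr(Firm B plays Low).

p = 3/4, q = 1/2

For Firm B to be willing to mix, Firm B must be indifferent between Low and High, which pins down Firm A's mix.
  Firm B's payoff to Low: p·7 + (1−p)·7 = 7
  Firm B's payoff to High: p·8 + (1−p)·4 = 4p + 4
  7 = 4p + 4  ⇒  -4p = -3  ⇒  p = 3/4.
Set Firm A's expected payoff from High equal to that from Low:
  Firm A's expected payoff from High: q·6 + (1−q)·0 = 6q
  Firm A's expected payoff from Low: q·1 + (1−q)·5 = -4q + 5
  6q = -4q + 5  ⇒  10q = 5  ⇒  q = 1/2.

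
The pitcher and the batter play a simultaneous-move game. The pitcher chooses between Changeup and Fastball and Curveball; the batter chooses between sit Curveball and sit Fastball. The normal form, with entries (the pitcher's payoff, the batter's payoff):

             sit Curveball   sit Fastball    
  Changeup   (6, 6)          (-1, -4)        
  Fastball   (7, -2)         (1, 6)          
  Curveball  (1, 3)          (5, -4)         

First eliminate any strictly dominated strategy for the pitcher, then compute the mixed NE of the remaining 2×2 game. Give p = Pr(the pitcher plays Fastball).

p = 7/15

The pitcher's strategy Changeup is strictly dominated by Fastball: 7 > 6 and 1 > -1. Eliminate Changeup.
For the batter to be willing to mix, the batter must be indifferent between sit Curveball and sit Fastball, which pins down the pitcher's mix.
  the batter's payoff from sit Curveball: p·(-2) + (1−p)·3 = -5p + 3
  the batter's payoff from sit Fastball: p·6 + (1−p)·(-4) = 10p - 4
  -5p + 3 = 10p - 4  ⇒  -15p = -7  ⇒  p = 7/15.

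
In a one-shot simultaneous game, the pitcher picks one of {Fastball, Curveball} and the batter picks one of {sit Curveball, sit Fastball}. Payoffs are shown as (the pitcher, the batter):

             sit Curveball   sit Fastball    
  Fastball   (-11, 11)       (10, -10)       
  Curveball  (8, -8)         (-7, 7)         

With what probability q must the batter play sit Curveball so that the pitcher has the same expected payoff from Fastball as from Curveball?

The pitcher's indifference between Fastball and Curveball determines the batter's mixing probability q:
  the pitcher's payoff from Fastball: q·(-11) + (1−q)·10 = -21q + 10
  the pitcher's payoff from Curveball: q·8 + (1−q)·(-7) = 15q - 7
  -21q + 10 = 15q - 7  ⇒  -36q = -17  ⇒  q = 17/36.

q = 17/36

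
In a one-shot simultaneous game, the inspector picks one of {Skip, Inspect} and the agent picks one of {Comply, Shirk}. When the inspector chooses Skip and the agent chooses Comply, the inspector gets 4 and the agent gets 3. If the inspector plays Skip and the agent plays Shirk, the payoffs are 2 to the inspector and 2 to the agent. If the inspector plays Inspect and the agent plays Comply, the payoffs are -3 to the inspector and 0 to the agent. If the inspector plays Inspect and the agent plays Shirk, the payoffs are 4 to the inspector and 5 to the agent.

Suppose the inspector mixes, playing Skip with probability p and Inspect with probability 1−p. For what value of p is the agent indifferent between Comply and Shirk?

p = 5/6

For the agent to be willing to mix, the agent must be indifferent between Comply and Shirk, which pins down the inspector's mix.
  the agent's expected payoff from Comply: p·3 + (1−p)·0 = 3p
  the agent's expected payoff from Shirk: p·2 + (1−p)·5 = -3p + 5
  3p = -3p + 5  ⇒  6p = 5  ⇒  p = 5/6.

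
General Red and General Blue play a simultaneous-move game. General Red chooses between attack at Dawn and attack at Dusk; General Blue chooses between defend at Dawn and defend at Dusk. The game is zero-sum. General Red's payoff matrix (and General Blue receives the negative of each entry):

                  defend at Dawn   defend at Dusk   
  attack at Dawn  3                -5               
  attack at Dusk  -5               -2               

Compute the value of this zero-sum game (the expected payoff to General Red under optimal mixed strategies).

v = -31/11

Set General Red's expected payoff from attack at Dawn equal to that from attack at Dusk:
  General Red's payoff from attack at Dawn: q·3 + (1−q)·(-5) = 8q - 5
  General Red's payoff from attack at Dusk: q·(-5) + (1−q)·(-2) = -3q - 2
  8q - 5 = -3q - 2  ⇒  11q = 3  ⇒  q = 3/11.
The value is General Red's expected payoff against this mix (using attack at Dawn): (3/11)·3 + (8/11)·(-5) = -31/11.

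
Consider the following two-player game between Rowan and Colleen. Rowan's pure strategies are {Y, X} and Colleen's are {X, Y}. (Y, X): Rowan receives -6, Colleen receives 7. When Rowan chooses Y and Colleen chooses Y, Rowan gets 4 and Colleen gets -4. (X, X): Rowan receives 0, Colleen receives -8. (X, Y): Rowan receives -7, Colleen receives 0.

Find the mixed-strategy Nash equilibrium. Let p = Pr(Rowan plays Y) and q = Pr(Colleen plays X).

In a mixed equilibrium Colleen is indifferent between X and Y; this condition fixes p.
  Colleen's payoff to X: p·7 + (1−p)·(-8) = 15p - 8
  Colleen's payoff to Y: p·(-4) + (1−p)·0 = -4p
  15p - 8 = -4p  ⇒  19p = 8  ⇒  p = 8/19.
In a mixed equilibrium Rowan is indifferent between Y and X; this condition fixes q.
  Rowan's payoff from Y: q·(-6) + (1−q)·4 = -10q + 4
  Rowan's payoff from X: q·0 + (1−q)·(-7) = 7q - 7
  -10q + 4 = 7q - 7  ⇒  -17q = -11  ⇒  q = 11/17.

p = 8/19, q = 11/17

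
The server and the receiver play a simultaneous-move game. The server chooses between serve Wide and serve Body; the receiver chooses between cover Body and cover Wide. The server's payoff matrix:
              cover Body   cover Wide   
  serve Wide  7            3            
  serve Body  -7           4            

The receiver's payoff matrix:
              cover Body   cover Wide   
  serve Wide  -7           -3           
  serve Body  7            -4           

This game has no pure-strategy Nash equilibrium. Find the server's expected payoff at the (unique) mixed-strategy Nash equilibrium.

The receiver's mix must leave the server indifferent between serve Wide and serve Body.
  the server's payoff to serve Wide: q·7 + (1−q)·3 = 4q + 3
  the server's payoff to serve Body: q·(-7) + (1−q)·4 = -11q + 4
  4q + 3 = -11q + 4  ⇒  15q = 1  ⇒  q = 1/15.
At equilibrium the server is indifferent across rows, so the server's payoff equals the payoff from serve Wide: (1/15)·7 + (14/15)·3 = 49/15.

49/15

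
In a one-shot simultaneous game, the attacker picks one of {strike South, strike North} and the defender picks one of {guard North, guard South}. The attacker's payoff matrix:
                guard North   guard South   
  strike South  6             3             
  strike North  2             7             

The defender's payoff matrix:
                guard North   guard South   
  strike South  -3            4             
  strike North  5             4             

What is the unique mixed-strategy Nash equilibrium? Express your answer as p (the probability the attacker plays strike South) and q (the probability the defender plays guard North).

In a mixed equilibrium the defender is indifferent between guard North and guard South; this condition fixes p.
  the defender's payoff from guard North: p·(-3) + (1−p)·5 = -8p + 5
  the defender's payoff from guard South: p·4 + (1−p)·4 = 4
  -8p + 5 = 4  ⇒  -8p = -1  ⇒  p = 1/8.
Set the attacker's expected payoff from strike South equal to that from strike North:
  the attacker's payoff from strike South: q·6 + (1−q)·3 = 3q + 3
  the attacker's payoff from strike North: q·2 + (1−q)·7 = -5q + 7
  3q + 3 = -5q + 7  ⇒  8q = 4  ⇒  q = 1/2.

p = 1/8, q = 1/2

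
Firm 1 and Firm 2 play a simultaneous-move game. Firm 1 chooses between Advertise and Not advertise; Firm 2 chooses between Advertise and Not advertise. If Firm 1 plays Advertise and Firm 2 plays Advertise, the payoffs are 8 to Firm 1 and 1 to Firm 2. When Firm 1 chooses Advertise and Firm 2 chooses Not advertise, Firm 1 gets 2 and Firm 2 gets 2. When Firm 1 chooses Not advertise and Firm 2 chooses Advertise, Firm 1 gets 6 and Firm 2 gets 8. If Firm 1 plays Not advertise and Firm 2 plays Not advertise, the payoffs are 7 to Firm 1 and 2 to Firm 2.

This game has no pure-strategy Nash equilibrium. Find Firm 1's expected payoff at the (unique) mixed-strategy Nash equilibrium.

44/7

Firm 1's indifference between Advertise and Not advertise determines Firm 2's mixing probability q:
  Firm 1's payoff to Advertise: q·8 + (1−q)·2 = 6q + 2
  Firm 1's payoff to Not advertise: q·6 + (1−q)·7 = -q + 7
  6q + 2 = -q + 7  ⇒  7q = 5  ⇒  q = 5/7.
At equilibrium Firm 1 is indifferent across rows, so Firm 1's payoff equals the payoff from Advertise: (5/7)·8 + (2/7)·2 = 44/7.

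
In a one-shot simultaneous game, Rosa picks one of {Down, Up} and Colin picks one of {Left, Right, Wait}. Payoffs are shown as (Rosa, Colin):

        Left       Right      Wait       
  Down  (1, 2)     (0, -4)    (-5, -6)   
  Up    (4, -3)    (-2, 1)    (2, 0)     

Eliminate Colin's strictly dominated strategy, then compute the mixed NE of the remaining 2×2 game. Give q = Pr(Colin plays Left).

q = 2/5

Colin's strategy Wait is strictly dominated by Right: -4 > -6 and 1 > 0. Eliminate Wait.
In a mixed equilibrium Rosa is indifferent between Down and Up; this condition fixes q.
  Rosa's payoff to Down: q·1 + (1−q)·0 = q
  Rosa's payoff to Up: q·4 + (1−q)·(-2) = 6q - 2
  q = 6q - 2  ⇒  -5q = -2  ⇒  q = 2/5.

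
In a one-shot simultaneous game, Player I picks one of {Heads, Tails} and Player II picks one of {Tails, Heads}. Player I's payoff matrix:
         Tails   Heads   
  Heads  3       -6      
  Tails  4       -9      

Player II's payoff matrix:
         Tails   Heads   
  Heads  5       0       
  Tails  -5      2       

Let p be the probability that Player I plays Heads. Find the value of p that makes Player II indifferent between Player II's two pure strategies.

Player II's indifference between Tails and Heads determines Player I's mixing probability p:
  Player II's payoff to Tails: p·5 + (1−p)·(-5) = 10p - 5
  Player II's payoff to Heads: p·0 + (1−p)·2 = -2p + 2
  10p - 5 = -2p + 2  ⇒  12p = 7  ⇒  p = 7/12.

p = 7/12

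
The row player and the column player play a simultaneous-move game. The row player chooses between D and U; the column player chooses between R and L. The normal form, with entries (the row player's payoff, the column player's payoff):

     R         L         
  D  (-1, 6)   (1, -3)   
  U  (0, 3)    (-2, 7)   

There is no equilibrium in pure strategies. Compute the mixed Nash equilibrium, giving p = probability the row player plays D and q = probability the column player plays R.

In a mixed equilibrium the column player is indifferent between R and L; this condition fixes p.
  the column player's payoff to R: p·6 + (1−p)·3 = 3p + 3
  the column player's payoff to L: p·(-3) + (1−p)·7 = -10p + 7
  3p + 3 = -10p + 7  ⇒  13p = 4  ⇒  p = 4/13.
For the row player to be willing to mix, the row player must be indifferent between D and U, which pins down the column player's mix.
  the row player's payoff to D: q·(-1) + (1−q)·1 = -2q + 1
  the row player's payoff to U: q·0 + (1−q)·(-2) = 2q - 2
  -2q + 1 = 2q - 2  ⇒  -4q = -3  ⇒  q = 3/4.

p = 4/13, q = 3/4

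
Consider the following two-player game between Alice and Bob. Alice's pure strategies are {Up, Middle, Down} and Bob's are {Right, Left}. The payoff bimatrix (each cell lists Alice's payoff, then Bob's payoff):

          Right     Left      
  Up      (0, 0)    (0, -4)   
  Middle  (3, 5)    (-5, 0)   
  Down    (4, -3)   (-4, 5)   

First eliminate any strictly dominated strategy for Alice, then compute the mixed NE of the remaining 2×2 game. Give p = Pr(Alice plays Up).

Alice's strategy Middle is strictly dominated by Down: 4 > 3 and -4 > -5. Eliminate Middle.
For Bob to be willing to mix, Bob must be indifferent between Right and Left, which pins down Alice's mix.
  Bob's expected payoff from Right: p·0 + (1−p)·(-3) = 3p - 3
  Bob's expected payoff from Left: p·(-4) + (1−p)·5 = -9p + 5
  3p - 3 = -9p + 5  ⇒  12p = 8  ⇒  p = 2/3.

p = 2/3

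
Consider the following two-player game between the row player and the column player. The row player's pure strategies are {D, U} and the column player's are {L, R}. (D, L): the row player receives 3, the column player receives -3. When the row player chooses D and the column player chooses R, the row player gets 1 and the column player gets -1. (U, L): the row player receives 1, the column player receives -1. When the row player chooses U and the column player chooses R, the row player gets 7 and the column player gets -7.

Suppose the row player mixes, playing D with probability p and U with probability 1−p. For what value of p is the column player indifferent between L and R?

p = 3/4

Set the column player's expected payoff from L equal to that from R:
  the column player's payoff to L: p·(-3) + (1−p)·(-1) = -2p - 1
  the column player's payoff to R: p·(-1) + (1−p)·(-7) = 6p - 7
  -2p - 1 = 6p - 7  ⇒  -8p = -6  ⇒  p = 3/4.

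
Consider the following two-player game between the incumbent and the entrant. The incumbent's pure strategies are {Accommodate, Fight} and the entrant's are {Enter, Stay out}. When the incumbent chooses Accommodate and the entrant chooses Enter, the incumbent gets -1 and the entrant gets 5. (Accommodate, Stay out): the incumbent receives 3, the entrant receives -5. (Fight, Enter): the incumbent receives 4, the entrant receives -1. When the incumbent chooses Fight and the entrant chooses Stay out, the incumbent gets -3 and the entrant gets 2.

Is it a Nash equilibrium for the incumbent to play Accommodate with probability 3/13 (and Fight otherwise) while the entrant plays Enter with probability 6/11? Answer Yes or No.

Yes

Check the entrant's indifference given the incumbent's mix p = 3/13:
  payoff from Enter = 5/13; payoff from Stay out = 5/13 — equal.
Check the incumbent's indifference given the entrant's mix q = 6/11:
  payoff from Accommodate = 9/11; payoff from Fight = 9/11 — equal.
Both players are indifferent, so neither can profitably deviate.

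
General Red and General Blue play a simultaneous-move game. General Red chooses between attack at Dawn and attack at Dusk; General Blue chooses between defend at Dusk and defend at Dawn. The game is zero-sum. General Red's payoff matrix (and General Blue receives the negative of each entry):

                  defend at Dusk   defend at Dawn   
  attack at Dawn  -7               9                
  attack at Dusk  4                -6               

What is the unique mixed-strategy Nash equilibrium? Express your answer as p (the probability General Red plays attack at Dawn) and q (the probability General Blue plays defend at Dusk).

p = 5/13, q = 15/26

For General Blue to be willing to mix, General Blue must be indifferent between defend at Dusk and defend at Dawn, which pins down General Red's mix.
  General Blue's expected payoff from defend at Dusk: p·7 + (1−p)·(-4) = 11p - 4
  General Blue's expected payoff from defend at Dawn: p·(-9) + (1−p)·6 = -15p + 6
  11p - 4 = -15p + 6  ⇒  26p = 10  ⇒  p = 5/13.
In a mixed equilibrium General Red is indifferent between attack at Dawn and attack at Dusk; this condition fixes q.
  General Red's expected payoff from attack at Dawn: q·(-7) + (1−q)·9 = -16q + 9
  General Red's expected payoff from attack at Dusk: q·4 + (1−q)·(-6) = 10q - 6
  -16q + 9 = 10q - 6  ⇒  -26q = -15  ⇒  q = 15/26.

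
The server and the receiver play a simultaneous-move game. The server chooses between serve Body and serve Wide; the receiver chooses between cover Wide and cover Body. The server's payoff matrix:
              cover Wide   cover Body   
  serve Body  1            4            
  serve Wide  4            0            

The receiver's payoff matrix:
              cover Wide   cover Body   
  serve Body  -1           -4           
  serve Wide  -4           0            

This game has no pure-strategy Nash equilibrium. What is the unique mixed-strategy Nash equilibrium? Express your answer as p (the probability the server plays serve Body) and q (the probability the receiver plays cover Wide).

The receiver's indifference between cover Wide and cover Body determines the server's mixing probability p:
  the receiver's expected payoff from cover Wide: p·(-1) + (1−p)·(-4) = 3p - 4
  the receiver's expected payoff from cover Body: p·(-4) + (1−p)·0 = -4p
  3p - 4 = -4p  ⇒  7p = 4  ⇒  p = 4/7.
For the server to be willing to mix, the server must be indifferent between serve Body and serve Wide, which pins down the receiver's mix.
  the server's payoff from serve Body: q·1 + (1−q)·4 = -3q + 4
  the server's payoff from serve Wide: q·4 + (1−q)·0 = 4q
  -3q + 4 = 4q  ⇒  -7q = -4  ⇒  q = 4/7.

p = 4/7, q = 4/7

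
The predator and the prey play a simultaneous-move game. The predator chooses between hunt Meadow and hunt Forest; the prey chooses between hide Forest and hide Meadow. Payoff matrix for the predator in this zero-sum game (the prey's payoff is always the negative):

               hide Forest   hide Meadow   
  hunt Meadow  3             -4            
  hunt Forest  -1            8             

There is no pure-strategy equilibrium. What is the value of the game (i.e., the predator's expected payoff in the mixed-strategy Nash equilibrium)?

In a mixed equilibrium the predator is indifferent between hunt Meadow and hunt Forest; this condition fixes q.
  the predator's expected payoff from hunt Meadow: q·3 + (1−q)·(-4) = 7q - 4
  the predator's expected payoff from hunt Forest: q·(-1) + (1−q)·8 = -9q + 8
  7q - 4 = -9q + 8  ⇒  16q = 12  ⇒  q = 3/4.
The value is the predator's expected payoff against this mix (using hunt Meadow): (3/4)·3 + (1/4)·(-4) = 5/4.

v = 5/4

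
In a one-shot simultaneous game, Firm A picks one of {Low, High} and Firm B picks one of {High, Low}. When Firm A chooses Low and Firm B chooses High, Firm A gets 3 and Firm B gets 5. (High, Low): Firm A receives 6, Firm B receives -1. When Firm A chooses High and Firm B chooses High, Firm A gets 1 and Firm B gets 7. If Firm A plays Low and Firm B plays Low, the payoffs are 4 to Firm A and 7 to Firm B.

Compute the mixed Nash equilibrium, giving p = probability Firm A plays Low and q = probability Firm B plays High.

p = 4/5, q = 1/2

Firm B's indifference between High and Low determines Firm A's mixing probability p:
  Firm B's payoff to High: p·5 + (1−p)·7 = -2p + 7
  Firm B's payoff to Low: p·7 + (1−p)·(-1) = 8p - 1
  -2p + 7 = 8p - 1  ⇒  -10p = -8  ⇒  p = 4/5.
Set Firm A's expected payoff from Low equal to that from High:
  Firm A's payoff to Low: q·3 + (1−q)·4 = -q + 4
  Firm A's payoff to High: q·1 + (1−q)·6 = -5q + 6
  -q + 4 = -5q + 6  ⇒  4q = 2  ⇒  q = 1/2.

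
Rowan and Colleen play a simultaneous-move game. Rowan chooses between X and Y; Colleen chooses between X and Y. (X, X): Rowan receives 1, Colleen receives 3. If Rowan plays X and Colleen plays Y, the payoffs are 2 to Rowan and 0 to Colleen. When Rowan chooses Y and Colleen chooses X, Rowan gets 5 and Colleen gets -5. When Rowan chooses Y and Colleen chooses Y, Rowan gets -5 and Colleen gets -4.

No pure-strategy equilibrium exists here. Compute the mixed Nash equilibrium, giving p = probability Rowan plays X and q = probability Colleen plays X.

p = 1/4, q = 7/11

Rowan's mix must leave Colleen indifferent between X and Y.
  Colleen's payoff from X: p·3 + (1−p)·(-5) = 8p - 5
  Colleen's payoff from Y: p·0 + (1−p)·(-4) = 4p - 4
  8p - 5 = 4p - 4  ⇒  4p = 1  ⇒  p = 1/4.
For Rowan to be willing to mix, Rowan must be indifferent between X and Y, which pins down Colleen's mix.
  Rowan's expected payoff from X: q·1 + (1−q)·2 = -q + 2
  Rowan's expected payoff from Y: q·5 + (1−q)·(-5) = 10q - 5
  -q + 2 = 10q - 5  ⇒  -11q = -7  ⇒  q = 7/11.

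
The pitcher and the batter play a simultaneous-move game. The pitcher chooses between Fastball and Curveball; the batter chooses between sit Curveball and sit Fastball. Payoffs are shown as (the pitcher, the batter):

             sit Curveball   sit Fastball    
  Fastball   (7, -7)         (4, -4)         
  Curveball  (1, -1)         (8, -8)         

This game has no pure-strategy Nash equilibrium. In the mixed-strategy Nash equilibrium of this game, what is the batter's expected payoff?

-26/5

The pitcher's mix must leave the batter indifferent between sit Curveball and sit Fastball.
  the batter's payoff to sit Curveball: p·(-7) + (1−p)·(-1) = -6p - 1
  the batter's payoff to sit Fastball: p·(-4) + (1−p)·(-8) = 4p - 8
  -6p - 1 = 4p - 8  ⇒  -10p = -7  ⇒  p = 7/10.
At equilibrium the batter is indifferent across columns, so the batter's payoff equals the payoff from sit Curveball: (7/10)·(-7) + (3/10)·(-1) = -26/5.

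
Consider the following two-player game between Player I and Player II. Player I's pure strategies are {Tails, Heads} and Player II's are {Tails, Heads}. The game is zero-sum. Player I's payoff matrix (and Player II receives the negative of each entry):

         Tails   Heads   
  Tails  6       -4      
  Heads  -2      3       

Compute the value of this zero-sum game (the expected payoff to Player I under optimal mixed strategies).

For Player I to be willing to mix, Player I must be indifferent between Tails and Heads, which pins down Player II's mix.
  Player I's payoff from Tails: q·6 + (1−q)·(-4) = 10q - 4
  Player I's payoff from Heads: q·(-2) + (1−q)·3 = -5q + 3
  10q - 4 = -5q + 3  ⇒  15q = 7  ⇒  q = 7/15.
The value is Player I's expected payoff against this mix (using Tails): (7/15)·6 + (8/15)·(-4) = 2/3.

v = 2/3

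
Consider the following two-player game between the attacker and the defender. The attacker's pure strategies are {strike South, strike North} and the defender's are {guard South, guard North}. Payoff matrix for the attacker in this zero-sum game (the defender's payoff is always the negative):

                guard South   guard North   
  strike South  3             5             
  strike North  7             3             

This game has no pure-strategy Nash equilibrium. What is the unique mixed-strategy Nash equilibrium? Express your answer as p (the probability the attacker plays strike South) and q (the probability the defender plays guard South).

The defender's indifference between guard South and guard North determines the attacker's mixing probability p:
  the defender's payoff from guard South: p·(-3) + (1−p)·(-7) = 4p - 7
  the defender's payoff from guard North: p·(-5) + (1−p)·(-3) = -2p - 3
  4p - 7 = -2p - 3  ⇒  6p = 4  ⇒  p = 2/3.
In a mixed equilibrium the attacker is indifferent between strike South and strike North; this condition fixes q.
  the attacker's payoff to strike South: q·3 + (1−q)·5 = -2q + 5
  the attacker's payoff to strike North: q·7 + (1−q)·3 = 4q + 3
  -2q + 5 = 4q + 3  ⇒  -6q = -2  ⇒  q = 1/3.

p = 2/3, q = 1/3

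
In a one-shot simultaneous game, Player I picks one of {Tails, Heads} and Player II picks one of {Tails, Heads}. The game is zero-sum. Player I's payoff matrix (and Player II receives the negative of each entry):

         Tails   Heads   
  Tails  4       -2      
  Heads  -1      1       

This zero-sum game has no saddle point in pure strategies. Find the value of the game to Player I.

In a mixed equilibrium Player I is indifferent between Tails and Heads; this condition fixes q.
  Player I's expected payoff from Tails: q·4 + (1−q)·(-2) = 6q - 2
  Player I's expected payoff from Heads: q·(-1) + (1−q)·1 = -2q + 1
  6q - 2 = -2q + 1  ⇒  8q = 3  ⇒  q = 3/8.
The value is Player I's expected payoff against this mix (using Tails): (3/8)·4 + (5/8)·(-2) = 1/4.

v = 1/4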